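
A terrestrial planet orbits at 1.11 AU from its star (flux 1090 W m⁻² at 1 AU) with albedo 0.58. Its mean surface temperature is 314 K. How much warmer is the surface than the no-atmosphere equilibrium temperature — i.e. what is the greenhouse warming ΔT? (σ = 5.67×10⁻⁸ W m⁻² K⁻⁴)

S = 1090/1.11² = 884.7 W m⁻².
T_eq = [S(1−A)/(4σ)]^(1/4) = [884.7×0.42/(4×5.67×10⁻⁸)]^(1/4) = 201.2 K.
ΔT = T_surf − T_eq = 314 − 201.2.

ΔT ≈ 112.8 K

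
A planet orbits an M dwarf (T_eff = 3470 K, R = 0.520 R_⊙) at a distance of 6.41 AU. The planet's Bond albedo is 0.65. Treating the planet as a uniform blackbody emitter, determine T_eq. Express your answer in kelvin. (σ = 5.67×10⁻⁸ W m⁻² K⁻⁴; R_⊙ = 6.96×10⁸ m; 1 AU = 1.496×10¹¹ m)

T_eq ≈ 36.7 K

R_⋆ = 0.520 × 6.96×10⁸ = 3.62×10⁸ m.
d = 6.41 AU = 9.59×10¹¹ m.
L = 4πR_⋆²σT_⋆⁴ = 4π(3.62×10⁸)² × 5.67×10⁻⁸ × (3470)⁴ = 1.35×10²⁵ W.
S = L/(4πd²) = 1.17 W m⁻².
Energy balance: absorbed = emitted ⇒ πR²·S(1−A) = 4πR²·σT_eq⁴, so T_eq⁴ = S(1−A)/(4σ).
T_eq = [1.17 × 0.35 / (4 × 5.67×10⁻⁸)]^(1/4) = (1.81×10⁶)^(1/4) = 36.7 K.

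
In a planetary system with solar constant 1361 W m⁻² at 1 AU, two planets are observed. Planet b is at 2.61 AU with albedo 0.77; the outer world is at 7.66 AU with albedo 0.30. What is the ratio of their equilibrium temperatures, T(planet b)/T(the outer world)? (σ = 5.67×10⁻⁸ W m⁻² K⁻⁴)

T_eq = [S₀(1−A)/(4σd²)]^(1/4), so T ∝ (1−A)^(1/4) / √d.
T₁ = [1361×0.23/(4×5.67×10⁻⁸×2.61²)]^(1/4) = 119.31 K.
T₂ = [1361×0.70/(4×5.67×10⁻⁸×7.66²)]^(1/4) = 91.98 K.

T₁/T₂ ≈ 1.297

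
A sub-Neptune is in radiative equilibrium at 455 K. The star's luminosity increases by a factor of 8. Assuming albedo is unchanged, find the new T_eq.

T_eq ≈ 765 K

T_eq ∝ L^(1/4) · d^(−1/2).
T′ = 455 × 8^(1/4) = 765 K.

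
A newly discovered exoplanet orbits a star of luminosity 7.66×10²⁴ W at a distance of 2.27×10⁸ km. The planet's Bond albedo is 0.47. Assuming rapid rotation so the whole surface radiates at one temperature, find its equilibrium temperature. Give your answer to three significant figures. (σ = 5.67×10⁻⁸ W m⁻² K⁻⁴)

T_eq ≈ 72.5 K

d = 2.27×10⁸ km = 2.27×10¹¹ m.
Flux: S = L/(4πd²) = 7.66×10²⁴/(4π×(2.27×10¹¹)²) = 11.8 W m⁻².
Energy balance: absorbed = emitted ⇒ πR²·S(1−A) = 4πR²·σT_eq⁴, so T_eq⁴ = S(1−A)/(4σ).
T_eq = [11.8 × 0.53 / (4 × 5.67×10⁻⁸)]^(1/4) = (2.76×10⁷)^(1/4) = 72.5 K.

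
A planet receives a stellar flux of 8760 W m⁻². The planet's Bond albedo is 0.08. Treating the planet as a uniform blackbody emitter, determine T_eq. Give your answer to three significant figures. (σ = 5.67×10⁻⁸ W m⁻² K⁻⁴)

T_eq ≈ 434 K

Energy balance: absorbed = emitted ⇒ πR²·S(1−A) = 4πR²·σT_eq⁴, so T_eq⁴ = S(1−A)/(4σ).
T_eq = [8760 × 0.92 / (4 × 5.67×10⁻⁸)]^(1/4) = (3.55×10¹⁰)^(1/4) = 434 K.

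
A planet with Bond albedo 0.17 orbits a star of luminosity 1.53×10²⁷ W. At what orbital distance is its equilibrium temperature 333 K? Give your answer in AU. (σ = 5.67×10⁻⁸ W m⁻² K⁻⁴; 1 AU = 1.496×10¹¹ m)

d ≈ 1.27 AU

From T_eq⁴ = L(1−A)/(16πσd²): d = √[L(1−A)/(16πσT_eq⁴)].
d = √[1.53×10²⁷ × 0.83 / (16π × 5.67×10⁻⁸ × (333)⁴)] = 1.90×10¹¹ m = 1.27 AU.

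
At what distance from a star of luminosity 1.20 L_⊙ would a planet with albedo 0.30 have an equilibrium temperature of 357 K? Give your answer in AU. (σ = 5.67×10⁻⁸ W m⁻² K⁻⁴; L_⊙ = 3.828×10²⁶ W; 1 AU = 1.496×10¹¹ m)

L = 1.20 × 3.828×10²⁶ = 4.59×10²⁶ W.
From T_eq⁴ = L(1−A)/(16πσd²): d = √[L(1−A)/(16πσT_eq⁴)].
d = √[4.59×10²⁶ × 0.70 / (16π × 5.67×10⁻⁸ × (357)⁴)] = 8.33×10¹⁰ m = 0.557 AU.

d ≈ 0.557 AU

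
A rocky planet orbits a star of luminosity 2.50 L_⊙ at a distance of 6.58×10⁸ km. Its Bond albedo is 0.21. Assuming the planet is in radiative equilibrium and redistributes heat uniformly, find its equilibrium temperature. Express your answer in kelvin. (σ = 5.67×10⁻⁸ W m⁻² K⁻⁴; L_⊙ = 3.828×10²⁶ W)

d = 6.58×10⁸ km = 6.58×10¹¹ m.
L = 2.50 × 3.828×10²⁶ = 9.57×10²⁶ W.
Flux: S = L/(4πd²) = 9.57×10²⁶/(4π×(6.58×10¹¹)²) = 176 W m⁻².
Energy balance: absorbed = emitted ⇒ πR²·S(1−A) = 4πR²·σT_eq⁴, so T_eq⁴ = S(1−A)/(4σ).
T_eq = [176 × 0.79 / (4 × 5.67×10⁻⁸)]^(1/4) = (6.13×10⁸)^(1/4) = 157 K.

T_eq ≈ 157 K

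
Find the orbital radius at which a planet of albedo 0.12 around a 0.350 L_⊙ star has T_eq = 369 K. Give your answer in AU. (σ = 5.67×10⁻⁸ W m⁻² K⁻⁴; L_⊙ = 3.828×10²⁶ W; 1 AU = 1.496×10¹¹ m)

d ≈ 0.316 AU

L = 0.350 × 3.828×10²⁶ = 1.34×10²⁶ W.
From T_eq⁴ = L(1−A)/(16πσd²): d = √[L(1−A)/(16πσT_eq⁴)].
d = √[1.34×10²⁶ × 0.88 / (16π × 5.67×10⁻⁸ × (369)⁴)] = 4.72×10¹⁰ m = 0.316 AU.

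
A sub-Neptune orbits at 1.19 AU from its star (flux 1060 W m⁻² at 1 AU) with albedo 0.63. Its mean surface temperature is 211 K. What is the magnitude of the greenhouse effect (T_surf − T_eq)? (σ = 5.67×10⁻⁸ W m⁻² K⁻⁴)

S = 1060/1.19² = 748.5 W m⁻².
T_eq = [S(1−A)/(4σ)]^(1/4) = [748.5×0.37/(4×5.67×10⁻⁸)]^(1/4) = 186.9 K.
ΔT = T_surf − T_eq = 211 − 186.9.

ΔT ≈ 24.1 K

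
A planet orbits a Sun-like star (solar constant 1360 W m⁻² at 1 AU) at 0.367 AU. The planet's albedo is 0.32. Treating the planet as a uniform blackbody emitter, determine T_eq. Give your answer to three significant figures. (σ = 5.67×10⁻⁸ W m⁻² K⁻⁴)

T_eq ≈ 417 K

Flux at 0.367 AU: S = 1360/0.367² = 1.01×10⁴ W m⁻².
Energy balance: absorbed = emitted ⇒ πR²·S(1−A) = 4πR²·σT_eq⁴, so T_eq⁴ = S(1−A)/(4σ).
T_eq = [1.01×10⁴ × 0.68 / (4 × 5.67×10⁻⁸)]^(1/4) = (3.03×10¹⁰)^(1/4) = 417 K.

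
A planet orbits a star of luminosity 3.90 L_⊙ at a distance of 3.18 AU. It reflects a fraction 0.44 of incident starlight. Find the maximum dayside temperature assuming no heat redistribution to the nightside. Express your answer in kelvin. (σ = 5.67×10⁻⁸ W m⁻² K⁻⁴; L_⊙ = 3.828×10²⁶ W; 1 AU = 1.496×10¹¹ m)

d = 3.18 AU = 4.76×10¹¹ m.
L = 3.90 × 3.828×10²⁶ = 1.49×10²⁷ W.
Flux: S = L/(4πd²) = 1.49×10²⁷/(4π×(4.76×10¹¹)²) = 525 W m⁻².
With no redistribution each surface element balances locally: S(1−A) = σT⁴.
T = [525 × 0.56 / 5.67×10⁻⁸]^(1/4) = (5.18×10⁹)^(1/4) = 268 K.

T_ss ≈ 268 K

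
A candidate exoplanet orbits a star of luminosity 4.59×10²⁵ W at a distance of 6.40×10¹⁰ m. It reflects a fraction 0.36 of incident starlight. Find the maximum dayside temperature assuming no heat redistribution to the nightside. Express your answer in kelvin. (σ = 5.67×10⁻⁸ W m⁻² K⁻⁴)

Flux: S = L/(4πd²) = 4.59×10²⁵/(4π×(6.40×10¹⁰)²) = 892 W m⁻².
With no redistribution each surface element balances locally: S(1−A) = σT⁴.
T = [892 × 0.64 / 5.67×10⁻⁸]^(1/4) = (1.01×10¹⁰)^(1/4) = 317 K.

T_ss ≈ 317 K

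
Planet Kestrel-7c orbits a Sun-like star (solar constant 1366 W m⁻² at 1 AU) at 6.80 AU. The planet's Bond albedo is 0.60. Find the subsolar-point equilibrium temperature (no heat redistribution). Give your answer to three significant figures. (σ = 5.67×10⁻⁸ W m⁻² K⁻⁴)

Flux at 6.80 AU: S = 1366/6.80² = 29.5 W m⁻².
At the subsolar point the surface absorbs S(1−A) and emits σT⁴ per unit area — no factor of 4, since only the local patch is in balance.
T = [29.5 × 0.40 / 5.67×10⁻⁸]^(1/4) = (2.08×10⁸)^(1/4) = 120 K.

T_ss ≈ 120 K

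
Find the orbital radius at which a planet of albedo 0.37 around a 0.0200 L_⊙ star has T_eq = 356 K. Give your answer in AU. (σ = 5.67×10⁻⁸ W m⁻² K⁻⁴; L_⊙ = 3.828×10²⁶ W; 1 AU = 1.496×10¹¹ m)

d ≈ 0.0686 AU

L = 0.0200 × 3.828×10²⁶ = 7.66×10²⁴ W.
From T_eq⁴ = L(1−A)/(16πσd²): d = √[L(1−A)/(16πσT_eq⁴)].
d = √[7.66×10²⁴ × 0.63 / (16π × 5.67×10⁻⁸ × (356)⁴)] = 1.03×10¹⁰ m = 0.0686 AU.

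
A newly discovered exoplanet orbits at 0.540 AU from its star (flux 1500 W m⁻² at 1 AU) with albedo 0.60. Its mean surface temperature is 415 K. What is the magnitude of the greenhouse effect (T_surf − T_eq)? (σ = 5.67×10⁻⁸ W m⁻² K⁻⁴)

ΔT ≈ 106.4 K

S = 1500/0.540² = 5144 W m⁻².
T_eq = [S(1−A)/(4σ)]^(1/4) = [5144×0.40/(4×5.67×10⁻⁸)]^(1/4) = 308.6 K.
ΔT = T_surf − T_eq = 415 − 308.6.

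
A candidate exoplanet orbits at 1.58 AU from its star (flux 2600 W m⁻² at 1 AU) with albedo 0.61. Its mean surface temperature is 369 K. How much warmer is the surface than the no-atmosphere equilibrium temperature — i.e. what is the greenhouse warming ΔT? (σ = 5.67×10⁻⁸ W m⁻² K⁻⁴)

ΔT ≈ 163.3 K

S = 2600/1.58² = 1041 W m⁻².
T_eq = [S(1−A)/(4σ)]^(1/4) = [1041×0.39/(4×5.67×10⁻⁸)]^(1/4) = 205.7 K.
ΔT = T_surf − T_eq = 369 − 205.7.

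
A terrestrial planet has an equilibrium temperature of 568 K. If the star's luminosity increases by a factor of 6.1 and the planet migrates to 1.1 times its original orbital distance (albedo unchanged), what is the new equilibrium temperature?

T_eq ≈ 851 K

T_eq ∝ L^(1/4) · d^(−1/2).
T′ = 568 × 6.1^(1/4) / 1.1^(1/2) = 851 K.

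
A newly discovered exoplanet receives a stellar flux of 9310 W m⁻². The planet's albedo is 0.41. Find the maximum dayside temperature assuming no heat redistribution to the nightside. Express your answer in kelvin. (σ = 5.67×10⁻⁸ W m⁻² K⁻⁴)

With no redistribution each surface element balances locally: S(1−A) = σT⁴.
T = [9310 × 0.59 / 5.67×10⁻⁸]^(1/4) = (9.69×10¹⁰)^(1/4) = 558 K.

T_ss ≈ 558 K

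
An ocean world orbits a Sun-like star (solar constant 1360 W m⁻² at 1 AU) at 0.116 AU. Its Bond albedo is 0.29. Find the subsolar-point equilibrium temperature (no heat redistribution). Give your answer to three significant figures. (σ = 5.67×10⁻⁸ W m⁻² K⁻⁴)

Flux at 0.116 AU: S = 1360/0.116² = 1.01×10⁵ W m⁻².
At the subsolar point the surface absorbs S(1−A) and emits σT⁴ per unit area — no factor of 4, since only the local patch is in balance.
T = [1.01×10⁵ × 0.71 / 5.67×10⁻⁸]^(1/4) = (1.27×10¹²)^(1/4) = 1060 K.

T_ss ≈ 1060 K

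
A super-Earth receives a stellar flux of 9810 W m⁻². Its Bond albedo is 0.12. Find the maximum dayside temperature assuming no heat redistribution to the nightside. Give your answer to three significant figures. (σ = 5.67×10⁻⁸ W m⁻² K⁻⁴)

With no redistribution each surface element balances locally: S(1−A) = σT⁴.
T = [9810 × 0.88 / 5.67×10⁻⁸]^(1/4) = (1.52×10¹¹)^(1/4) = 625 K.

T_ss ≈ 625 K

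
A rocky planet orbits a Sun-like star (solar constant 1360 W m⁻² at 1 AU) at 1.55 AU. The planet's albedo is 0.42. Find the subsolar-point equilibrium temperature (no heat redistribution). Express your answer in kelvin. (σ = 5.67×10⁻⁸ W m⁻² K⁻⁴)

T_ss ≈ 276 K

Flux at 1.55 AU: S = 1360/1.55² = 566 W m⁻².
At the subsolar point the surface absorbs S(1−A) and emits σT⁴ per unit area — no factor of 4, since only the local patch is in balance.
T = [566 × 0.58 / 5.67×10⁻⁸]^(1/4) = (5.79×10⁹)^(1/4) = 276 K.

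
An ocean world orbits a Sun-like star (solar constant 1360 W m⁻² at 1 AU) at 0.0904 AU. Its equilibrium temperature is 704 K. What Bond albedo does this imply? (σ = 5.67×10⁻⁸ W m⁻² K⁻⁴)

A ≈ 0.67

Flux at 0.0904 AU: S = 1360/0.0904² = 1.66×10⁵ W m⁻².
From T_eq⁴ = S(1−A)/(4σ): 1−A = 4σT_eq⁴/S.
1−A = 4 × 5.67×10⁻⁸ × (704)⁴ / 1.66×10⁵ = 0.335.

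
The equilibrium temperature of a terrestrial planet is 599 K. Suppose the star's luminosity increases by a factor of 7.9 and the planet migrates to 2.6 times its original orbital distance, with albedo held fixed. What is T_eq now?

T_eq ≈ 623 K

T_eq ∝ L^(1/4) · d^(−1/2).
T′ = 599 × 7.9^(1/4) / 2.6^(1/2) = 623 K.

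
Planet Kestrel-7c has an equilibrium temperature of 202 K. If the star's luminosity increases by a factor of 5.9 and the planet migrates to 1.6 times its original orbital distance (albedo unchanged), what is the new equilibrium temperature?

T_eq ≈ 249 K

T_eq ∝ L^(1/4) · d^(−1/2).
T′ = 202 × 5.9^(1/4) / 1.6^(1/2) = 249 K.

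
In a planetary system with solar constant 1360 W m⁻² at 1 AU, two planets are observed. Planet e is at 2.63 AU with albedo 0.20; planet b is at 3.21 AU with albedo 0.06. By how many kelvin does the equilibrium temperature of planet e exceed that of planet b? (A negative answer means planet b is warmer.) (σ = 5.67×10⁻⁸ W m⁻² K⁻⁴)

ΔT ≈ 9.3 K

T_eq = [S₀(1−A)/(4σd²)]^(1/4), so T ∝ (1−A)^(1/4) / √d.
T₁ = [1360×0.80/(4×5.67×10⁻⁸×2.63²)]^(1/4) = 162.28 K.
T₂ = [1360×0.94/(4×5.67×10⁻⁸×3.21²)]^(1/4) = 152.93 K.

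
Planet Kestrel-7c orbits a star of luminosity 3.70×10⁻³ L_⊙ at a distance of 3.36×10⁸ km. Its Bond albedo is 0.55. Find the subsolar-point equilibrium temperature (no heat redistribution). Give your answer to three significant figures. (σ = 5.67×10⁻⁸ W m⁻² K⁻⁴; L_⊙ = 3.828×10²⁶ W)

T_ss ≈ 53.1 K

d = 3.36×10⁸ km = 3.36×10¹¹ m.
L = 3.70×10⁻³ × 3.828×10²⁶ = 1.42×10²⁴ W.
Flux: S = L/(4πd²) = 1.42×10²⁴/(4π×(3.36×10¹¹)²) = 0.998 W m⁻².
At the subsolar point the surface absorbs S(1−A) and emits σT⁴ per unit area — no factor of 4, since only the local patch is in balance.
T = [0.998 × 0.45 / 5.67×10⁻⁸]^(1/4) = (7.92×10⁶)^(1/4) = 53.1 K.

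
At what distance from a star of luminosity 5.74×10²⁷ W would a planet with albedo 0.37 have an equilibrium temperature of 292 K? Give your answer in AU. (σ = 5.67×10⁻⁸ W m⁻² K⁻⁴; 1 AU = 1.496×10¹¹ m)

d ≈ 2.79 AU

From T_eq⁴ = L(1−A)/(16πσd²): d = √[L(1−A)/(16πσT_eq⁴)].
d = √[5.74×10²⁷ × 0.63 / (16π × 5.67×10⁻⁸ × (292)⁴)] = 4.18×10¹¹ m = 2.79 AU.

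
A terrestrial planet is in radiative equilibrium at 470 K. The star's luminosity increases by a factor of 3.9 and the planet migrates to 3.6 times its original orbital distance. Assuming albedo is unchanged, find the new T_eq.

T_eq ∝ L^(1/4) · d^(−1/2).
T′ = 470 × 3.9^(1/4) / 3.6^(1/2) = 348 K.

T_eq ≈ 348 K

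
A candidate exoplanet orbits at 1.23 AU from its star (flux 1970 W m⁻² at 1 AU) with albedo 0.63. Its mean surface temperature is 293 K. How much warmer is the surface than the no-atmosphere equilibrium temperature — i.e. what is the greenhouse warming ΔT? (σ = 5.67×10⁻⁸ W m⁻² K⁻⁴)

S = 1970/1.23² = 1302 W m⁻².
T_eq = [S(1−A)/(4σ)]^(1/4) = [1302×0.37/(4×5.67×10⁻⁸)]^(1/4) = 214.7 K.
ΔT = T_surf − T_eq = 293 − 214.7.

ΔT ≈ 78.3 K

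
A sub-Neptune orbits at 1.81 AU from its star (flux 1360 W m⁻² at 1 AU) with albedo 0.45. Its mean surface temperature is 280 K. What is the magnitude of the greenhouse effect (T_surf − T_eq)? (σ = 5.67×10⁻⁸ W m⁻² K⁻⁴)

ΔT ≈ 101.9 K

S = 1360/1.81² = 415.1 W m⁻².
T_eq = [S(1−A)/(4σ)]^(1/4) = [415.1×0.55/(4×5.67×10⁻⁸)]^(1/4) = 178.1 K.
ΔT = T_surf − T_eq = 280 − 178.1.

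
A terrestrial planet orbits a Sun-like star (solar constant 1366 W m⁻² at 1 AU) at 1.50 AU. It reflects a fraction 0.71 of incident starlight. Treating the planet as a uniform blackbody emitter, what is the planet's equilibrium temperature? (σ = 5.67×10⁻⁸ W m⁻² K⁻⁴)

Flux at 1.50 AU: S = 1366/1.50² = 607 W m⁻².
Energy balance: absorbed = emitted ⇒ πR²·S(1−A) = 4πR²·σT_eq⁴, so T_eq⁴ = S(1−A)/(4σ).
T_eq = [607 × 0.29 / (4 × 5.67×10⁻⁸)]^(1/4) = (7.76×10⁸)^(1/4) = 167 K.

T_eq ≈ 167 K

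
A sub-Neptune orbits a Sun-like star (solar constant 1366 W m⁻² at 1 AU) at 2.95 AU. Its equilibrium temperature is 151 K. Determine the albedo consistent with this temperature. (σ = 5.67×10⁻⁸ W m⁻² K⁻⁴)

A ≈ 0.25

Flux at 2.95 AU: S = 1366/2.95² = 157 W m⁻².
From T_eq⁴ = S(1−A)/(4σ): 1−A = 4σT_eq⁴/S.
1−A = 4 × 5.67×10⁻⁸ × (151)⁴ / 157 = 0.751.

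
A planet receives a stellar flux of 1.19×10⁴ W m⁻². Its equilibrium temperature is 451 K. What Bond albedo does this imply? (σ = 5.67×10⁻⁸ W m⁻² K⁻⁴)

A ≈ 0.21

From T_eq⁴ = S(1−A)/(4σ): 1−A = 4σT_eq⁴/S.
1−A = 4 × 5.67×10⁻⁸ × (451)⁴ / 1.19×10⁴ = 0.789.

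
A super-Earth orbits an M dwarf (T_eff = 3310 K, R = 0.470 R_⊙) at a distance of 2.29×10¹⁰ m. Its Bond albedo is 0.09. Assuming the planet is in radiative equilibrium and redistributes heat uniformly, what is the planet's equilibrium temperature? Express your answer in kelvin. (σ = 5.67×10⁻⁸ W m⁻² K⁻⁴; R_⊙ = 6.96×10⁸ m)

T_eq ≈ 273 K

R_⋆ = 0.470 × 6.96×10⁸ = 3.27×10⁸ m.
L = 4πR_⋆²σT_⋆⁴ = 4π(3.27×10⁸)² × 5.67×10⁻⁸ × (3310)⁴ = 9.15×10²⁴ W.
S = L/(4πd²) = 1390 W m⁻².
Energy balance: absorbed = emitted ⇒ πR²·S(1−A) = 4πR²·σT_eq⁴, so T_eq⁴ = S(1−A)/(4σ).
T_eq = [1390 × 0.91 / (4 × 5.67×10⁻⁸)]^(1/4) = (5.57×10⁹)^(1/4) = 273 K.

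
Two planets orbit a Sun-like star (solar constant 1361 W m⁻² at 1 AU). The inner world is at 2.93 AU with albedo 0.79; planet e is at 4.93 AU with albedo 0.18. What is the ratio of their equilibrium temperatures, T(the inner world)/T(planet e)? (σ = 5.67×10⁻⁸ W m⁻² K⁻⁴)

T₁/T₂ ≈ 0.923

T_eq = [S₀(1−A)/(4σd²)]^(1/4), so T ∝ (1−A)^(1/4) / √d.
T₁ = [1361×0.21/(4×5.67×10⁻⁸×2.93²)]^(1/4) = 110.07 K.
T₂ = [1361×0.82/(4×5.67×10⁻⁸×4.93²)]^(1/4) = 119.28 K.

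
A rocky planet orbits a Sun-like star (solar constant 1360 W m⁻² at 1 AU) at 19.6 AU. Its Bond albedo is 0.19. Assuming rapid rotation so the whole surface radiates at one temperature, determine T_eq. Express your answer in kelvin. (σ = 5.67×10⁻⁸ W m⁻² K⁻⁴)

Flux at 19.6 AU: S = 1360/19.6² = 3.54 W m⁻².
Energy balance: absorbed = emitted ⇒ πR²·S(1−A) = 4πR²·σT_eq⁴, so T_eq⁴ = S(1−A)/(4σ).
T_eq = [3.54 × 0.81 / (4 × 5.67×10⁻⁸)]^(1/4) = (1.26×10⁷)^(1/4) = 59.6 K.

T_eq ≈ 59.6 K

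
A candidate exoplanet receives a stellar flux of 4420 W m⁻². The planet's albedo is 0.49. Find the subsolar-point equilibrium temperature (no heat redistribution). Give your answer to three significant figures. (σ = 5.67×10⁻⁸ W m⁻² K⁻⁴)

At the subsolar point the surface absorbs S(1−A) and emits σT⁴ per unit area — no factor of 4, since only the local patch is in balance.
T = [4420 × 0.51 / 5.67×10⁻⁸]^(1/4) = (3.98×10¹⁰)^(1/4) = 447 K.

T_ss ≈ 447 K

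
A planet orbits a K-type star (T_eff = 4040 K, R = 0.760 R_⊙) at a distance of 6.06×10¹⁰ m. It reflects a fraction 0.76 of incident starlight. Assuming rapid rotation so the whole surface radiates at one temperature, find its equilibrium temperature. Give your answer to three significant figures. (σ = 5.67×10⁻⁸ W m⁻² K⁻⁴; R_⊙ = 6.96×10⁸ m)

R_⋆ = 0.760 × 6.96×10⁸ = 5.29×10⁸ m.
L = 4πR_⋆²σT_⋆⁴ = 4π(5.29×10⁸)² × 5.67×10⁻⁸ × (4040)⁴ = 5.31×10²⁵ W.
S = L/(4πd²) = 1150 W m⁻².
Energy balance: absorbed = emitted ⇒ πR²·S(1−A) = 4πR²·σT_eq⁴, so T_eq⁴ = S(1−A)/(4σ).
T_eq = [1150 × 0.24 / (4 × 5.67×10⁻⁸)]^(1/4) = (1.22×10⁹)^(1/4) = 187 K.

T_eq ≈ 187 K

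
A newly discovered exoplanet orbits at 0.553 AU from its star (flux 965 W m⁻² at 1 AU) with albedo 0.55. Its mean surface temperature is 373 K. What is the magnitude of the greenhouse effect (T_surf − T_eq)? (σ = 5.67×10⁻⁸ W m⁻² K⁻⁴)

ΔT ≈ 91.7 K

S = 965/0.553² = 3156 W m⁻².
T_eq = [S(1−A)/(4σ)]^(1/4) = [3156×0.45/(4×5.67×10⁻⁸)]^(1/4) = 281.3 K.
ΔT = T_surf − T_eq = 373 − 281.3.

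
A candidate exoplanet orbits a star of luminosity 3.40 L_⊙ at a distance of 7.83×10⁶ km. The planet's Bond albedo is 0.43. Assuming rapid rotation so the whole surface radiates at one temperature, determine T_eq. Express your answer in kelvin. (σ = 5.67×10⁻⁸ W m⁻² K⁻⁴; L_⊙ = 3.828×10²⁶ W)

T_eq ≈ 1440 K

d = 7.83×10⁶ km = 7.83×10⁹ m.
L = 3.40 × 3.828×10²⁶ = 1.30×10²⁷ W.
Flux: S = L/(4πd²) = 1.30×10²⁷/(4π×(7.83×10⁹)²) = 1.69×10⁶ W m⁻².
Energy balance: absorbed = emitted ⇒ πR²·S(1−A) = 4πR²·σT_eq⁴, so T_eq⁴ = S(1−A)/(4σ).
T_eq = [1.69×10⁶ × 0.57 / (4 × 5.67×10⁻⁸)]^(1/4) = (4.25×10¹²)^(1/4) = 1440 K.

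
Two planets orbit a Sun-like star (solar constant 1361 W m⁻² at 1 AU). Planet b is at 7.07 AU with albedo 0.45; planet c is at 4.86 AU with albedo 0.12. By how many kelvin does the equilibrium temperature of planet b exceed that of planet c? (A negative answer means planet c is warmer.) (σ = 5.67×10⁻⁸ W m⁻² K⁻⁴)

T_eq = [S₀(1−A)/(4σd²)]^(1/4), so T ∝ (1−A)^(1/4) / √d.
T₁ = [1361×0.55/(4×5.67×10⁻⁸×7.07²)]^(1/4) = 90.14 K.
T₂ = [1361×0.88/(4×5.67×10⁻⁸×4.86²)]^(1/4) = 122.28 K.

ΔT ≈ -32.1 K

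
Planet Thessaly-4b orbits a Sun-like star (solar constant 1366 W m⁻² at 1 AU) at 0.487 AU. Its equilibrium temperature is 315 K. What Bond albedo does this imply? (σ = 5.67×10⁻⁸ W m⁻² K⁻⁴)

A ≈ 0.61

Flux at 0.487 AU: S = 1366/0.487² = 5760 W m⁻².
From T_eq⁴ = S(1−A)/(4σ): 1−A = 4σT_eq⁴/S.
1−A = 4 × 5.67×10⁻⁸ × (315)⁴ / 5760 = 0.388.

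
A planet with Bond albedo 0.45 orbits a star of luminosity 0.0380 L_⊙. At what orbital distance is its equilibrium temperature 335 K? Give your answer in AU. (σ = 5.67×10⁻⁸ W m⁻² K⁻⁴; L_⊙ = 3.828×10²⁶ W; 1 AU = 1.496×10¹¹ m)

d ≈ 0.0998 AU

L = 0.0380 × 3.828×10²⁶ = 1.45×10²⁵ W.
From T_eq⁴ = L(1−A)/(16πσd²): d = √[L(1−A)/(16πσT_eq⁴)].
d = √[1.45×10²⁵ × 0.55 / (16π × 5.67×10⁻⁸ × (335)⁴)] = 1.49×10¹⁰ m = 0.0998 AU.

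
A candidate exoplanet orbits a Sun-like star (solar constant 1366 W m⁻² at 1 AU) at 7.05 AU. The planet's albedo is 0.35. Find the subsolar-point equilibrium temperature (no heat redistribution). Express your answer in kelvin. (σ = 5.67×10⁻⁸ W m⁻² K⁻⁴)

T_ss ≈ 133 K

Flux at 7.05 AU: S = 1366/7.05² = 27.5 W m⁻².
At the subsolar point the surface absorbs S(1−A) and emits σT⁴ per unit area — no factor of 4, since only the local patch is in balance.
T = [27.5 × 0.65 / 5.67×10⁻⁸]^(1/4) = (3.15×10⁸)^(1/4) = 133 K.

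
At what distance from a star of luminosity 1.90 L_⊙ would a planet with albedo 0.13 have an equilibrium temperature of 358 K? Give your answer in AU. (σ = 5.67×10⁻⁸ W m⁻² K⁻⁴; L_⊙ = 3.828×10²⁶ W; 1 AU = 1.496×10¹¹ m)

L = 1.90 × 3.828×10²⁶ = 7.27×10²⁶ W.
From T_eq⁴ = L(1−A)/(16πσd²): d = √[L(1−A)/(16πσT_eq⁴)].
d = √[7.27×10²⁶ × 0.87 / (16π × 5.67×10⁻⁸ × (358)⁴)] = 1.16×10¹¹ m = 0.777 AU.

d ≈ 0.777 AU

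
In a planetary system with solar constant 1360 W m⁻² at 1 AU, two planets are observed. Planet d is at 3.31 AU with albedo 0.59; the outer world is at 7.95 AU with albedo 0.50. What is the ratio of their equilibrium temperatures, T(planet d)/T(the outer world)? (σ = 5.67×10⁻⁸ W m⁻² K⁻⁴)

T_eq = [S₀(1−A)/(4σd²)]^(1/4), so T ∝ (1−A)^(1/4) / √d.
T₁ = [1360×0.41/(4×5.67×10⁻⁸×3.31²)]^(1/4) = 122.39 K.
T₂ = [1360×0.50/(4×5.67×10⁻⁸×7.95²)]^(1/4) = 82.99 K.

T₁/T₂ ≈ 1.475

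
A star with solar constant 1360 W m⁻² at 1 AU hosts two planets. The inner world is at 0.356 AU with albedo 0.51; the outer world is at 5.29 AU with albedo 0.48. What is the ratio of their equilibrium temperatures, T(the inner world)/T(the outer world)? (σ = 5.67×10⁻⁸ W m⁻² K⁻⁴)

T₁/T₂ ≈ 3.798

T_eq = [S₀(1−A)/(4σd²)]^(1/4), so T ∝ (1−A)^(1/4) / √d.
T₁ = [1360×0.49/(4×5.67×10⁻⁸×0.356²)]^(1/4) = 390.21 K.
T₂ = [1360×0.52/(4×5.67×10⁻⁸×5.29²)]^(1/4) = 102.74 K.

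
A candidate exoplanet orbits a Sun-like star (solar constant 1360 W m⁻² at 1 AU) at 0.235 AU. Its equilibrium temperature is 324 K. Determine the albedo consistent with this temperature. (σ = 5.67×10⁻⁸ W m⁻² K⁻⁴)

Flux at 0.235 AU: S = 1360/0.235² = 2.46×10⁴ W m⁻².
From T_eq⁴ = S(1−A)/(4σ): 1−A = 4σT_eq⁴/S.
1−A = 4 × 5.67×10⁻⁸ × (324)⁴ / 2.46×10⁴ = 0.101.

A ≈ 0.90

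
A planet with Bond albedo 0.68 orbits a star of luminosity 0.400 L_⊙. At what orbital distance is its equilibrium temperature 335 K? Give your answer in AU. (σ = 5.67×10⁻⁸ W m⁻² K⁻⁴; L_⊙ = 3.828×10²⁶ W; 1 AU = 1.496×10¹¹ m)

d ≈ 0.247 AU

L = 0.400 × 3.828×10²⁶ = 1.53×10²⁶ W.
From T_eq⁴ = L(1−A)/(16πσd²): d = √[L(1−A)/(16πσT_eq⁴)].
d = √[1.53×10²⁶ × 0.32 / (16π × 5.67×10⁻⁸ × (335)⁴)] = 3.69×10¹⁰ m = 0.247 AU.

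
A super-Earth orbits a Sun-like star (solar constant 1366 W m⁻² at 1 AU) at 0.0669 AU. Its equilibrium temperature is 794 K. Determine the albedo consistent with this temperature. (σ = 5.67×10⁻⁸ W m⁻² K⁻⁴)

Flux at 0.0669 AU: S = 1366/0.0669² = 3.05×10⁵ W m⁻².
From T_eq⁴ = S(1−A)/(4σ): 1−A = 4σT_eq⁴/S.
1−A = 4 × 5.67×10⁻⁸ × (794)⁴ / 3.05×10⁵ = 0.295.

A ≈ 0.70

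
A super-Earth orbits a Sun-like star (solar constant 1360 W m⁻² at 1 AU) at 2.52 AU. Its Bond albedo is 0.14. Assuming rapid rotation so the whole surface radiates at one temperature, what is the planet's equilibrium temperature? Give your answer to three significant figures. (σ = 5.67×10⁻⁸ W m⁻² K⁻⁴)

T_eq ≈ 169 K

Flux at 2.52 AU: S = 1360/2.52² = 214 W m⁻².
Energy balance: absorbed = emitted ⇒ πR²·S(1−A) = 4πR²·σT_eq⁴, so T_eq⁴ = S(1−A)/(4σ).
T_eq = [214 × 0.86 / (4 × 5.67×10⁻⁸)]^(1/4) = (8.12×10⁸)^(1/4) = 169 K.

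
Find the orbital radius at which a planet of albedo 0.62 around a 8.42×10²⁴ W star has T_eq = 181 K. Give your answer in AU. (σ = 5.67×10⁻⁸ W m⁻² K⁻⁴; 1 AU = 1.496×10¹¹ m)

From T_eq⁴ = L(1−A)/(16πσd²): d = √[L(1−A)/(16πσT_eq⁴)].
d = √[8.42×10²⁴ × 0.38 / (16π × 5.67×10⁻⁸ × (181)⁴)] = 3.23×10¹⁰ m = 0.216 AU.

d ≈ 0.216 AU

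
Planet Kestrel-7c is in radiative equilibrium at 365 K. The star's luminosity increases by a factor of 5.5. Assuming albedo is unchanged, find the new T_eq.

T_eq ∝ L^(1/4) · d^(−1/2).
T′ = 365 × 5.5^(1/4) = 559 K.

T_eq ≈ 559 K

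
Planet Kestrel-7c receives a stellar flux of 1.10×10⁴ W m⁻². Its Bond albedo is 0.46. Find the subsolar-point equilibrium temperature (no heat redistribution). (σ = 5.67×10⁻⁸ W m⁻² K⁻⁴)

At the subsolar point the surface absorbs S(1−A) and emits σT⁴ per unit area — no factor of 4, since only the local patch is in balance.
T = [1.10×10⁴ × 0.54 / 5.67×10⁻⁸]^(1/4) = (1.05×10¹¹)^(1/4) = 569 K.

T_ss ≈ 569 K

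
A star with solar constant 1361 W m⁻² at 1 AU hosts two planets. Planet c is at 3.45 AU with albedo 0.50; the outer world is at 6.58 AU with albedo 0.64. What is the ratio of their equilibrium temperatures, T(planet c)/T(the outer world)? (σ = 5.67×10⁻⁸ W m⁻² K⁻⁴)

T₁/T₂ ≈ 1.499

T_eq = [S₀(1−A)/(4σd²)]^(1/4), so T ∝ (1−A)^(1/4) / √d.
T₁ = [1361×0.50/(4×5.67×10⁻⁸×3.45²)]^(1/4) = 126.00 K.
T₂ = [1361×0.36/(4×5.67×10⁻⁸×6.58²)]^(1/4) = 84.05 K.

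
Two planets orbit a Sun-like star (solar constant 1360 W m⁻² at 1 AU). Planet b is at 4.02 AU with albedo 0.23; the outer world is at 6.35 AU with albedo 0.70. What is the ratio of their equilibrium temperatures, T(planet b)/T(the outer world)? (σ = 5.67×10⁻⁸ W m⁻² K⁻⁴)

T_eq = [S₀(1−A)/(4σd²)]^(1/4), so T ∝ (1−A)^(1/4) / √d.
T₁ = [1360×0.77/(4×5.67×10⁻⁸×4.02²)]^(1/4) = 130.01 K.
T₂ = [1360×0.30/(4×5.67×10⁻⁸×6.35²)]^(1/4) = 81.73 K.

T₁/T₂ ≈ 1.591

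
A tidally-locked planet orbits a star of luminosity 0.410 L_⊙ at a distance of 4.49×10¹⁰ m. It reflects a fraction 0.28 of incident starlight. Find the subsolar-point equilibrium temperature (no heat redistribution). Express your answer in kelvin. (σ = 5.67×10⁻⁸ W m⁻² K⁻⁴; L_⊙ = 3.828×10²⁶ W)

L = 0.410 × 3.828×10²⁶ = 1.57×10²⁶ W.
Flux: S = L/(4πd²) = 1.57×10²⁶/(4π×(4.49×10¹⁰)²) = 6200 W m⁻².
At the subsolar point the surface absorbs S(1−A) and emits σT⁴ per unit area — no factor of 4, since only the local patch is in balance.
T = [6200 × 0.72 / 5.67×10⁻⁸]^(1/4) = (7.87×10¹⁰)^(1/4) = 530 K.

T_ss ≈ 530 K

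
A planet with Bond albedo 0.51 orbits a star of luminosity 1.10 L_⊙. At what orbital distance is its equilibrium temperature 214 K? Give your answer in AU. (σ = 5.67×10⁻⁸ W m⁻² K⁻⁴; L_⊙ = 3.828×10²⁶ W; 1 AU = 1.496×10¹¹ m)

L = 1.10 × 3.828×10²⁶ = 4.21×10²⁶ W.
From T_eq⁴ = L(1−A)/(16πσd²): d = √[L(1−A)/(16πσT_eq⁴)].
d = √[4.21×10²⁶ × 0.49 / (16π × 5.67×10⁻⁸ × (214)⁴)] = 1.86×10¹¹ m = 1.24 AU.

d ≈ 1.24 AU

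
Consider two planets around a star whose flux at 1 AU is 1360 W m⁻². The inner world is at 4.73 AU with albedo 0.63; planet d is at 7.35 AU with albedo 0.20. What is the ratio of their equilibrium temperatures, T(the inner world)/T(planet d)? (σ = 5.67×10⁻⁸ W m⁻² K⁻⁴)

T_eq = [S₀(1−A)/(4σd²)]^(1/4), so T ∝ (1−A)^(1/4) / √d.
T₁ = [1360×0.37/(4×5.67×10⁻⁸×4.73²)]^(1/4) = 99.79 K.
T₂ = [1360×0.80/(4×5.67×10⁻⁸×7.35²)]^(1/4) = 97.07 K.

T₁/T₂ ≈ 1.028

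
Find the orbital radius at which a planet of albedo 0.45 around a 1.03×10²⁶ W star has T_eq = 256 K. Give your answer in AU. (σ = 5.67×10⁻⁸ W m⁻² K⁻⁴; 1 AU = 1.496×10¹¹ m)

d ≈ 0.455 AU

From T_eq⁴ = L(1−A)/(16πσd²): d = √[L(1−A)/(16πσT_eq⁴)].
d = √[1.03×10²⁶ × 0.55 / (16π × 5.67×10⁻⁸ × (256)⁴)] = 6.80×10¹⁰ m = 0.455 AU.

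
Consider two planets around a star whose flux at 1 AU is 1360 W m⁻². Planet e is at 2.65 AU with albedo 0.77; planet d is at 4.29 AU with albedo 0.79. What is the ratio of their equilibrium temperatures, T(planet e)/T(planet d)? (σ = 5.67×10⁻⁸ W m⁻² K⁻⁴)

T_eq = [S₀(1−A)/(4σd²)]^(1/4), so T ∝ (1−A)^(1/4) / √d.
T₁ = [1360×0.23/(4×5.67×10⁻⁸×2.65²)]^(1/4) = 118.38 K.
T₂ = [1360×0.21/(4×5.67×10⁻⁸×4.29²)]^(1/4) = 90.95 K.

T₁/T₂ ≈ 1.302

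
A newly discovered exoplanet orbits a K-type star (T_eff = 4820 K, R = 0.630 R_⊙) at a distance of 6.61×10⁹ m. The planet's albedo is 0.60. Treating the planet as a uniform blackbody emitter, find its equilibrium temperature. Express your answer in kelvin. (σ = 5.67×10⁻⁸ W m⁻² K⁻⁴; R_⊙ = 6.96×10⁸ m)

R_⋆ = 0.630 × 6.96×10⁸ = 4.38×10⁸ m.
L = 4πR_⋆²σT_⋆⁴ = 4π(4.38×10⁸)² × 5.67×10⁻⁸ × (4820)⁴ = 7.39×10²⁵ W.
S = L/(4πd²) = 1.35×10⁵ W m⁻².
Energy balance: absorbed = emitted ⇒ πR²·S(1−A) = 4πR²·σT_eq⁴, so T_eq⁴ = S(1−A)/(4σ).
T_eq = [1.35×10⁵ × 0.40 / (4 × 5.67×10⁻⁸)]^(1/4) = (2.38×10¹¹)^(1/4) = 698 K.

T_eq ≈ 698 K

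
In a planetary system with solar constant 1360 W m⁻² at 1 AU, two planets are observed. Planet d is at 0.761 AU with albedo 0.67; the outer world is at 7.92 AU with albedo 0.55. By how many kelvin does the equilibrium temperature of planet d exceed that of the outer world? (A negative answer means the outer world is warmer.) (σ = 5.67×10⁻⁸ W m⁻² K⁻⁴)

ΔT ≈ 160.8 K

T_eq = [S₀(1−A)/(4σd²)]^(1/4), so T ∝ (1−A)^(1/4) / √d.
T₁ = [1360×0.33/(4×5.67×10⁻⁸×0.761²)]^(1/4) = 241.77 K.
T₂ = [1360×0.45/(4×5.67×10⁻⁸×7.92²)]^(1/4) = 80.99 K.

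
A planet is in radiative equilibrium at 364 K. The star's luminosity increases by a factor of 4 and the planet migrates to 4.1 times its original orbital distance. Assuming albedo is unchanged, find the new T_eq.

T_eq ≈ 254 K

T_eq ∝ L^(1/4) · d^(−1/2).
T′ = 364 × 4^(1/4) / 4.1^(1/2) = 254 K.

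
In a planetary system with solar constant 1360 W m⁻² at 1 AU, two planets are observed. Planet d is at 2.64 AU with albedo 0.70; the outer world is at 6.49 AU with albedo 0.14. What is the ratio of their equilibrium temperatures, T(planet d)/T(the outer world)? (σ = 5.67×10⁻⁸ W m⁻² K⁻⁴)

T_eq = [S₀(1−A)/(4σd²)]^(1/4), so T ∝ (1−A)^(1/4) / √d.
T₁ = [1360×0.30/(4×5.67×10⁻⁸×2.64²)]^(1/4) = 126.75 K.
T₂ = [1360×0.86/(4×5.67×10⁻⁸×6.49²)]^(1/4) = 105.19 K.

T₁/T₂ ≈ 1.205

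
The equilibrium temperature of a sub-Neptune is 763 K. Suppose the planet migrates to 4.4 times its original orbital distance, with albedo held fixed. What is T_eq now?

T_eq ∝ L^(1/4) · d^(−1/2).
T′ = 763 / 4.4^(1/2) = 364 K.

T_eq ≈ 364 K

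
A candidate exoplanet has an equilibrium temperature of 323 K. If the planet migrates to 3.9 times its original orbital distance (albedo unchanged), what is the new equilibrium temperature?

T_eq ≈ 164 K

T_eq ∝ L^(1/4) · d^(−1/2).
T′ = 323 / 3.9^(1/2) = 164 K.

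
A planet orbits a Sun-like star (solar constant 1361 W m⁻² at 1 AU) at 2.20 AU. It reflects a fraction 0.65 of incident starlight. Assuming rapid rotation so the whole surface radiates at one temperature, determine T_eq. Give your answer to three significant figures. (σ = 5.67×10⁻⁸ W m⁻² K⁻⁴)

Flux at 2.20 AU: S = 1361/2.20² = 281 W m⁻².
Energy balance: absorbed = emitted ⇒ πR²·S(1−A) = 4πR²·σT_eq⁴, so T_eq⁴ = S(1−A)/(4σ).
T_eq = [281 × 0.35 / (4 × 5.67×10⁻⁸)]^(1/4) = (4.34×10⁸)^(1/4) = 144 K.

T_eq ≈ 144 K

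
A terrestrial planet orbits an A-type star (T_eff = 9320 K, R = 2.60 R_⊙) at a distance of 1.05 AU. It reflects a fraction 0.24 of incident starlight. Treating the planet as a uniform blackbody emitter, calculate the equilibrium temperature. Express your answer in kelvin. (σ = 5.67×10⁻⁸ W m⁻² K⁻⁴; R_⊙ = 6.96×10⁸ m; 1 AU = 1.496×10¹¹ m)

T_eq ≈ 660 K

R_⋆ = 2.60 × 6.96×10⁸ = 1.81×10⁹ m.
d = 1.05 AU = 1.57×10¹¹ m.
L = 4πR_⋆²σT_⋆⁴ = 4π(1.81×10⁹)² × 5.67×10⁻⁸ × (9320)⁴ = 1.76×10²⁸ W.
S = L/(4πd²) = 5.68×10⁴ W m⁻².
Energy balance: absorbed = emitted ⇒ πR²·S(1−A) = 4πR²·σT_eq⁴, so T_eq⁴ = S(1−A)/(4σ).
T_eq = [5.68×10⁴ × 0.76 / (4 × 5.67×10⁻⁸)]^(1/4) = (1.90×10¹¹)^(1/4) = 660 K.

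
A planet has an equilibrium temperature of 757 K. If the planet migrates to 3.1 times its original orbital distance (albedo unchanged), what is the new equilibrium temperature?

T_eq ∝ L^(1/4) · d^(−1/2).
T′ = 757 / 3.1^(1/2) = 430 K.

T_eq ≈ 430 K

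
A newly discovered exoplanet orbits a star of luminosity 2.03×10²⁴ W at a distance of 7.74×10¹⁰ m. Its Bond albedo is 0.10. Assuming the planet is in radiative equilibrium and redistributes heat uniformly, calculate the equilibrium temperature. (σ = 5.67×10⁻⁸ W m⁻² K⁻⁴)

T_eq ≈ 102 K

Flux: S = L/(4πd²) = 2.03×10²⁴/(4π×(7.74×10¹⁰)²) = 27.0 W m⁻².
Energy balance: absorbed = emitted ⇒ πR²·S(1−A) = 4πR²·σT_eq⁴, so T_eq⁴ = S(1−A)/(4σ).
T_eq = [27.0 × 0.90 / (4 × 5.67×10⁻⁸)]^(1/4) = (1.07×10⁸)^(1/4) = 102 K.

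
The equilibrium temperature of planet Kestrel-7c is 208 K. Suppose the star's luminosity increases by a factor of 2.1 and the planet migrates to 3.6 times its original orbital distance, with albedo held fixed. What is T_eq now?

T_eq ∝ L^(1/4) · d^(−1/2).
T′ = 208 × 2.1^(1/4) / 3.6^(1/2) = 132 K.

T_eq ≈ 132 K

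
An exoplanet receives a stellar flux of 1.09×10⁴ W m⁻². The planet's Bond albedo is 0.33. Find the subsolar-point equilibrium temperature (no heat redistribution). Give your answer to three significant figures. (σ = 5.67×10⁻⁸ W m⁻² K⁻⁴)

T_ss ≈ 599 K

At the subsolar point the surface absorbs S(1−A) and emits σT⁴ per unit area — no factor of 4, since only the local patch is in balance.
T = [1.09×10⁴ × 0.67 / 5.67×10⁻⁸]^(1/4) = (1.29×10¹¹)^(1/4) = 599 K.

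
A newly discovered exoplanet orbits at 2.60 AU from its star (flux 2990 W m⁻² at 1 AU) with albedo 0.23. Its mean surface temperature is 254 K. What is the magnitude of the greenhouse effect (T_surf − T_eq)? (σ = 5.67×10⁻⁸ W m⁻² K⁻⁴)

ΔT ≈ 57.1 K

S = 2990/2.60² = 442.3 W m⁻².
T_eq = [S(1−A)/(4σ)]^(1/4) = [442.3×0.77/(4×5.67×10⁻⁸)]^(1/4) = 196.9 K.
ΔT = T_surf − T_eq = 254 − 196.9.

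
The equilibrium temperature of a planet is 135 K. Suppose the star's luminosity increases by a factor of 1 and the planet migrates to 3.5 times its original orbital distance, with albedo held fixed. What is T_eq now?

T_eq ∝ L^(1/4) · d^(−1/2).
T′ = 135 × 1^(1/4) / 3.5^(1/2) = 72.2 K.

T_eq ≈ 72.2 K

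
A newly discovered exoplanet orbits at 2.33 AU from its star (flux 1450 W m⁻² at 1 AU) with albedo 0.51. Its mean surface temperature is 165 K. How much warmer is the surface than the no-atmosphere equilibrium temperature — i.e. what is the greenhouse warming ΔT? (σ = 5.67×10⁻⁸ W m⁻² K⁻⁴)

S = 1450/2.33² = 267.1 W m⁻².
T_eq = [S(1−A)/(4σ)]^(1/4) = [267.1×0.49/(4×5.67×10⁻⁸)]^(1/4) = 155.0 K.
ΔT = T_surf − T_eq = 165 − 155.0.

ΔT ≈ 10.0 K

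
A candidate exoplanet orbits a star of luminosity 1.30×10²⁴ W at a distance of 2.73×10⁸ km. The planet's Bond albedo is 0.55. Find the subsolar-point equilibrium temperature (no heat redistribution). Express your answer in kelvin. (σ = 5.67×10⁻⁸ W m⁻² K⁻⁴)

T_ss ≈ 57.6 K

d = 2.73×10⁸ km = 2.73×10¹¹ m.
Flux: S = L/(4πd²) = 1.30×10²⁴/(4π×(2.73×10¹¹)²) = 1.39 W m⁻².
At the subsolar point the surface absorbs S(1−A) and emits σT⁴ per unit area — no factor of 4, since only the local patch is in balance.
T = [1.39 × 0.45 / 5.67×10⁻⁸]^(1/4) = (1.10×10⁷)^(1/4) = 57.6 K.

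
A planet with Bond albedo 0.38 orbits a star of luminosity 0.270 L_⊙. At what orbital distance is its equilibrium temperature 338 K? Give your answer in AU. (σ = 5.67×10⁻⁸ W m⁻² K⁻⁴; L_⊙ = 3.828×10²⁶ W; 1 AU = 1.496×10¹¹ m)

L = 0.270 × 3.828×10²⁶ = 1.03×10²⁶ W.
From T_eq⁴ = L(1−A)/(16πσd²): d = √[L(1−A)/(16πσT_eq⁴)].
d = √[1.03×10²⁶ × 0.62 / (16π × 5.67×10⁻⁸ × (338)⁴)] = 4.15×10¹⁰ m = 0.277 AU.

d ≈ 0.277 AU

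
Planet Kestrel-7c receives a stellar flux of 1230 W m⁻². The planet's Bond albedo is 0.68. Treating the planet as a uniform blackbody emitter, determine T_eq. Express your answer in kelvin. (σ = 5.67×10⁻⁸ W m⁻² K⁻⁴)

Energy balance: absorbed = emitted ⇒ πR²·S(1−A) = 4πR²·σT_eq⁴, so T_eq⁴ = S(1−A)/(4σ).
T_eq = [1230 × 0.32 / (4 × 5.67×10⁻⁸)]^(1/4) = (1.74×10⁹)^(1/4) = 204 K.

T_eq ≈ 204 K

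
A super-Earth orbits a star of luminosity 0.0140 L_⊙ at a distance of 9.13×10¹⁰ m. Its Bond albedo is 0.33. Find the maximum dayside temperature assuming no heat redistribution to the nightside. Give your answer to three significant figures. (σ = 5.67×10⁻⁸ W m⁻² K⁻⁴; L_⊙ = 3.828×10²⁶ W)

L = 0.0140 × 3.828×10²⁶ = 5.36×10²⁴ W.
Flux: S = L/(4πd²) = 5.36×10²⁴/(4π×(9.13×10¹⁰)²) = 51.2 W m⁻².
With no redistribution each surface element balances locally: S(1−A) = σT⁴.
T = [51.2 × 0.67 / 5.67×10⁻⁸]^(1/4) = (6.05×10⁸)^(1/4) = 157 K.

T_ss ≈ 157 K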